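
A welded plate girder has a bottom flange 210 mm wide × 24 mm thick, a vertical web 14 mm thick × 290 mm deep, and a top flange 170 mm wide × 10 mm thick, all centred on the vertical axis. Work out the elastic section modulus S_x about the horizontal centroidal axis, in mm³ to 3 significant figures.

Decompose the section into non-overlapping parts with the origin at the bottom-left of its bounding rectangle.
Bottom plate: 210 × 24, A = 5 040 mm², y = 12 mm, Ī = 241 920 mm⁴.
Web plate: 14 × 290, A = 4 060 mm², y = 169 mm, Ī = 28 453 833 mm⁴.
Top plate: 170 × 10, A = 1 700 mm², y = 319 mm, Ī = 14 167 mm⁴.
Centroid: ȳ = ΣA·y / ΣA = 119.34 mm.
Transfer each piece to the horizontal centroidal axis using Ī + A·d² with d = y − 119.34:
  bottom plate: d = -107.34 mm → contributes +58 316 982 mm⁴
  web plate: d = 49.656 mm → contributes +38 464 471 mm⁴
  top plate: d = 199.66 mm → contributes +67 780 146 mm⁴
Total I = 164 561 599 mm⁴.
Extreme fibre distance c = 204.66 mm; S = I/c = 804 091 mm³.

S_x ≈ 8.04 × 10⁵ mm³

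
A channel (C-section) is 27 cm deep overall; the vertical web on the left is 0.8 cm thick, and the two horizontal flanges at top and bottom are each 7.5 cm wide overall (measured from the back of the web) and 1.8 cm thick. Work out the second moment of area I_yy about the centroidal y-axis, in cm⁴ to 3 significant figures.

I_yy ≈ 252 cm⁴

Break the section into simple shapes (no overlaps), measuring from the bottom-left corner of the bounding box.
Web: 0.8 × 27, A = 21.6 cm², x = 0.4 cm, Ī = 1.152 cm⁴.
Top flange (beyond web): 6.7 × 1.8, A = 12.06 cm², x = 4.15 cm, Ī = 45.114 cm⁴.
Bottom flange (beyond web): 6.7 × 1.8, A = 12.06 cm², x = 4.15 cm, Ī = 45.114 cm⁴.
Centroid: x̄ = ΣA·x / ΣA = 2.3783 cm.
Transfer each piece to the centroidal y-axis using Ī + A·d² with d = x − 2.3783:
  web: d = -1.9783 cm → contributes +85.691 cm⁴
  top flange (beyond web): d = 1.7717 cm → contributes +82.968 cm⁴
  bottom flange (beyond web): d = 1.7717 cm → contributes +82.968 cm⁴
Total I = 251.63 cm⁴.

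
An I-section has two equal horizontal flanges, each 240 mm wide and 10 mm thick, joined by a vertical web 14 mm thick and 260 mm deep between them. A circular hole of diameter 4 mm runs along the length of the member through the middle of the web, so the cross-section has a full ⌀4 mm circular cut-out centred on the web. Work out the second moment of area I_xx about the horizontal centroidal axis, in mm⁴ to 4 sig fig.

I_xx ≈ 1.080 × 10⁸ mm⁴

Split into non-overlapping primitives; take the origin at the lower-left of the bounding box.
Bottom flange: 240 × 10, A = 2 400 mm², y = 5 mm, Ī = 20 000 mm⁴.
Web: 14 × 260, A = 3 640 mm², y = 140 mm, Ī = 20 505 333 mm⁴.
Top flange: 240 × 10, A = 2 400 mm², y = 275 mm, Ī = 20 000 mm⁴.
Hole (subtracted): ⌀4, A = 12.5664 mm², y = 140 mm, Ī = 12.5664 mm⁴.
By symmetry the centroid is at mid-height, ȳ = 140 mm.
Transfer each piece to the horizontal centroidal axis using Ī + A·d² with d = y − 140:
  bottom flange: d = -135 mm → contributes +43 760 000 mm⁴
  web: d = 0 mm → contributes +20 505 333 mm⁴
  top flange: d = 135 mm → contributes +43 760 000 mm⁴
  hole: d = 0 mm → contributes −12.5664 mm⁴
Total I = 108 025 321 mm⁴.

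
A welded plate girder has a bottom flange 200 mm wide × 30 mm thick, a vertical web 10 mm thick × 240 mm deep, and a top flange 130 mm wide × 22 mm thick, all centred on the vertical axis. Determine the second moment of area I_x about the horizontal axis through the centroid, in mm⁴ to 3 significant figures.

Split into non-overlapping primitives; take the origin at the lower-left of the bounding box.
Bottom plate: 200 × 30, A = 6 000 mm², y = 15 mm, Ī = 450 000 mm⁴.
Web plate: 10 × 240, A = 2 400 mm², y = 150 mm, Ī = 11 520 000 mm⁴.
Top plate: 130 × 22, A = 2 860 mm², y = 281 mm, Ī = 115 353 mm⁴.
Centroid: ȳ = ΣA·y / ΣA = 111.34 mm.
Transfer each piece to the horizontal axis through the centroid using Ī + A·d² with d = y − 111.34:
  bottom plate: d = -96.337 mm → contributes +56 135 458 mm⁴
  web plate: d = 38.663 mm → contributes +15 107 497 mm⁴
  top plate: d = 169.66 mm → contributes +82 441 516 mm⁴
Total I = 153 684 471 mm⁴.

I_x ≈ 1.54 × 10⁸ mm⁴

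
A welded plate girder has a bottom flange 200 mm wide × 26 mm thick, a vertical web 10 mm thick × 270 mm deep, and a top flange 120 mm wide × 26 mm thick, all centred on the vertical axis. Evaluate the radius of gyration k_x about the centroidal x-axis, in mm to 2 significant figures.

k_x ≈ 130 mm

Break the section into simple shapes (no overlaps), measuring from the bottom-left corner of the bounding box.
Bottom plate: 200 × 26, A = 5 200 mm², y = 13 mm, Ī = 292 933 mm⁴.
Web plate: 10 × 270, A = 2 700 mm², y = 161 mm, Ī = 16 402 500 mm⁴.
Top plate: 120 × 26, A = 3 120 mm², y = 309 mm, Ī = 175 760 mm⁴.
Centroid: ȳ = ΣA·y / ΣA = 133.1 mm.
Transfer each piece to the centroidal x-axis using Ī + A·d² with d = y − 133.1:
  bottom plate: d = -120.1 mm → contributes +75 254 495 mm⁴
  web plate: d = 27.93 mm → contributes +18 509 433 mm⁴
  top plate: d = 175.9 mm → contributes +96 749 139 mm⁴
Total I = 190 513 066 mm⁴.
Radius of gyration: k = √(I/A) = √(190 513 066 / 11 020) = 131.5 mm.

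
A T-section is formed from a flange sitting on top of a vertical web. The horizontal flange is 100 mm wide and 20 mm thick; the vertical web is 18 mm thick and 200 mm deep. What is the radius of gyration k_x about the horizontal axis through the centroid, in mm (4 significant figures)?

k_x ≈ 70.23 mm

Break the section into simple shapes (no overlaps), measuring from the bottom-left corner of the bounding box.
Flange: 100 × 20, A = 2 000 mm², y = 210 mm, Ī = 66666.7 mm⁴.
Web: 18 × 200, A = 3 600 mm², y = 100 mm, Ī = 12 000 000 mm⁴.
Centroid: ȳ = ΣA·y / ΣA = 139.286 mm.
Transfer each piece to the horizontal axis through the centroid using Ī + A·d² with d = y − 139.286:
  flange: d = 70.7143 mm → contributes +10 067 687 mm⁴
  web: d = -39.2857 mm → contributes +17 556 122 mm⁴
Total I = 27 623 810 mm⁴.
Radius of gyration: k = √(I/A) = √(27 623 810 / 5 600) = 70.2341 mm.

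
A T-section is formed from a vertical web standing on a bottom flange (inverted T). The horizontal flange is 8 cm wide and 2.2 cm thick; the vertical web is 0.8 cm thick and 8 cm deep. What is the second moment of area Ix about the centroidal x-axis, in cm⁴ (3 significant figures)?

Ix ≈ 163 cm⁴

Treat the section as a set of non-overlapping primitives; coordinates are from the bounding-box lower-left.
Flange: 8 × 2.2, A = 17.6 cm², y = 1.1 cm, Ī = 7.0987 cm⁴.
Web: 0.8 × 8, A = 6.4 cm², y = 6.2 cm, Ī = 34.133 cm⁴.
Centroid: ȳ = ΣA·y / ΣA = 2.46 cm.
Transfer each piece to the centroidal x-axis using Ī + A·d² with d = y − 2.46:
  flange: d = -1.36 cm → contributes +39.652 cm⁴
  web: d = 3.74 cm → contributes +123.65 cm⁴
Total I = 163.31 cm⁴.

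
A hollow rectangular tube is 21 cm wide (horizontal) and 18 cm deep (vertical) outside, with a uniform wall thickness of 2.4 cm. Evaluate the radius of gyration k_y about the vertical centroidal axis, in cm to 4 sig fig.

Split into non-overlapping primitives; take the origin at the lower-left of the bounding box.
Outer rectangle: 21 × 18, A = 378 cm², x = 10.5 cm, Ī = 13891.5 cm⁴.
Inner void (subtracted): 16.2 × 13.2, A = 213.84 cm², x = 10.5 cm, Ī = 4676.68 cm⁴.
By symmetry the centroid is at mid-width, x̄ = 10.5 cm.
All pieces are centred on the vertical centroidal axis, so I = ΣĪ (holes subtracted) = 9214.82 cm⁴.
Radius of gyration: k = √(I/A) = √(9214.82 / 164.16) = 7.49221 cm.

k_y ≈ 7.492 cm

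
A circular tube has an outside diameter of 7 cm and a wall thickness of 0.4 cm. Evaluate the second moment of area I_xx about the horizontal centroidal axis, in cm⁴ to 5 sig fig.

Break the section into simple shapes (no overlaps), measuring from the bottom-left corner of the bounding box.
Outer circle: ⌀7, A = 38.48451 cm², y = 3.5 cm, Ī = 117.8588 cm⁴.
Bore (subtracted): ⌀6.2, A = 30.19071 cm², y = 3.5 cm, Ī = 72.53317 cm⁴.
By symmetry the centroid is at mid-height, ȳ = 3.5 cm.
All pieces are centred on the horizontal centroidal axis, so I = ΣĪ (holes subtracted) = 45.32564 cm⁴.

I_xx ≈ 45.326 cm⁴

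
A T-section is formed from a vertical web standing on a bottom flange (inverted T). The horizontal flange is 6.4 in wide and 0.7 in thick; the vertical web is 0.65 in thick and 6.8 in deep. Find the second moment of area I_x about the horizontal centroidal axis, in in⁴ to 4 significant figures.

I_x ≈ 48.50 in⁴

Decompose the section into non-overlapping parts with the origin at the bottom-left of its bounding rectangle.
Flange: 6.4 × 0.7, A = 4.48 in², y = 0.35 in, Ī = 0.182933 in⁴.
Web: 0.65 × 6.8, A = 4.42 in², y = 4.1 in, Ī = 17.0317 in⁴.
Centroid: ȳ = ΣA·y / ΣA = 2.21236 in.
Transfer each piece to the horizontal centroidal axis using Ī + A·d² with d = y − 2.21236:
  flange: d = -1.86236 in → contributes +15.7213 in⁴
  web: d = 1.88764 in → contributes +32.781 in⁴
Total I = 48.5023 in⁴.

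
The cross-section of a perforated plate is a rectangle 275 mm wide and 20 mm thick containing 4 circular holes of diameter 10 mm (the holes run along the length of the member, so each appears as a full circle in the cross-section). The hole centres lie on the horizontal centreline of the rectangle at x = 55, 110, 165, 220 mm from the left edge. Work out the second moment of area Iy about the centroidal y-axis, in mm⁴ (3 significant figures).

Iy ≈ 3.35 × 10⁷ mm⁴

Treat the section as a set of non-overlapping primitives; coordinates are from the bounding-box lower-left.
Plate: 275 × 20, A = 5 500 mm², x = 137.5 mm, Ī = 34 661 458 mm⁴.
Hole 1 (subtracted): ⌀10, A = 78.54 mm², x = 55 mm, Ī = 490.87 mm⁴.
Hole 2 (subtracted): ⌀10, A = 78.54 mm², x = 110 mm, Ī = 490.87 mm⁴.
Hole 3 (subtracted): ⌀10, A = 78.54 mm², x = 165 mm, Ī = 490.87 mm⁴.
Hole 4 (subtracted): ⌀10, A = 78.54 mm², x = 220 mm, Ī = 490.87 mm⁴.
By symmetry the centroid is at mid-width, x̄ = 137.5 mm.
Transfer each piece to the centroidal y-axis using Ī + A·d² with d = x − 137.5:
  plate: d = 0 mm → contributes +34 661 458 mm⁴
  hole 1: d = -82.5 mm → contributes −535 052 mm⁴
  hole 2: d = -27.5 mm → contributes −59 887 mm⁴
  hole 3: d = 27.5 mm → contributes −59 887 mm⁴
  hole 4: d = 82.5 mm → contributes −535 052 mm⁴
Total I = 33 471 580 mm⁴.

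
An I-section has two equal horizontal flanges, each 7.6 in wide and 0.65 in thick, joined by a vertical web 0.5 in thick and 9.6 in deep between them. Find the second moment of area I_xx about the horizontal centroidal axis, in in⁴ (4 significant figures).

Split into non-overlapping primitives; take the origin at the lower-left of the bounding box.
Bottom flange: 7.6 × 0.65, A = 4.94 in², y = 0.325 in, Ī = 0.173929 in⁴.
Web: 0.5 × 9.6, A = 4.8 in², y = 5.45 in, Ī = 36.864 in⁴.
Top flange: 7.6 × 0.65, A = 4.94 in², y = 10.575 in, Ī = 0.173929 in⁴.
By symmetry the centroid is at mid-height, ȳ = 5.45 in.
Transfer each piece to the horizontal centroidal axis using Ī + A·d² with d = y − 5.45:
  bottom flange: d = -5.125 in → contributes +129.926 in⁴
  web: d = 0 in → contributes +36.864 in⁴
  top flange: d = 5.125 in → contributes +129.926 in⁴
Total I = 296.716 in⁴.

I_xx ≈ 296.7 in⁴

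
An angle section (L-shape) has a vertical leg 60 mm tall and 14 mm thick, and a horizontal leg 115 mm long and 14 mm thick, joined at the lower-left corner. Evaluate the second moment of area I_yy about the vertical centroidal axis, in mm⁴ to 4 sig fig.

Decompose the section into non-overlapping parts with the origin at the bottom-left of its bounding rectangle.
Vertical leg: 14 × 60, A = 840 mm², x = 7 mm, Ī = 13 720 mm⁴.
Horizontal leg (remainder): 101 × 14, A = 1 414 mm², x = 64.5 mm, Ī = 1 202 018 mm⁴.
Centroid: x̄ = ΣA·x / ΣA = 43.0714 mm.
Transfer each piece to the vertical centroidal axis using Ī + A·d² with d = x − 43.0714:
  vertical leg: d = -36.0714 mm → contributes +1 106 684 mm⁴
  horizontal leg (remainder): d = 21.4286 mm → contributes +1 851 304 mm⁴
Total I = 2 957 988 mm⁴.

I_yy ≈ 2.958 × 10⁶ mm⁴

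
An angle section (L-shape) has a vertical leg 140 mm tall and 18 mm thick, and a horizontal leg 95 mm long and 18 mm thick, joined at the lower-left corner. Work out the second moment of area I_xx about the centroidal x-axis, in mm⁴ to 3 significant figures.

I_xx ≈ 7.48 × 10⁶ mm⁴

Treat the section as a set of non-overlapping primitives; coordinates are from the bounding-box lower-left.
Vertical leg: 18 × 140, A = 2 520 mm², y = 70 mm, Ī = 4 116 000 mm⁴.
Horizontal leg (remainder): 77 × 18, A = 1 386 mm², y = 9 mm, Ī = 37 422 mm⁴.
Centroid: ȳ = ΣA·y / ΣA = 48.355 mm.
Transfer each piece to the centroidal x-axis using Ī + A·d² with d = y − 48.355:
  vertical leg: d = 21.645 mm → contributes +5 296 653 mm⁴
  horizontal leg (remainder): d = -39.355 mm → contributes +2 184 063 mm⁴
Total I = 7 480 716 mm⁴.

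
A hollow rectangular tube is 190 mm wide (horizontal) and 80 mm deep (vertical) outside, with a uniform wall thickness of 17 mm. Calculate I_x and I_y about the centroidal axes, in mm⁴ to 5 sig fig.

Decompose the section into non-overlapping parts with the origin at the bottom-left of its bounding rectangle.
Outer rectangle: 190 × 80, A = 15 200 mm², y = 40 mm, Ī = 8 106 667 mm⁴.
Inner void (subtracted): 156 × 46, A = 7 176 mm², y = 40 mm, Ī = 1 265 368 mm⁴.
By symmetry the centroid is at mid-height, ȳ = 40 mm.
All pieces are centred on the centroidal x-axis, so I = ΣĪ (holes subtracted) = 6 841 299 mm⁴.
Repeating about the centroidal y-axis gives I_y = 31 173 739 mm⁴.

I_x ≈ 6.8413 × 10⁶ mm⁴, I_y ≈ 3.1174 × 10⁷ mm⁴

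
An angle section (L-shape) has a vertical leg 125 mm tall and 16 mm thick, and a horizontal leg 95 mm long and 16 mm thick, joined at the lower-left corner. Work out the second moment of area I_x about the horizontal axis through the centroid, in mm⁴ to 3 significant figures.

Split into non-overlapping primitives; take the origin at the lower-left of the bounding box.
Vertical leg: 16 × 125, A = 2 000 mm², y = 62.5 mm, Ī = 2 604 167 mm⁴.
Horizontal leg (remainder): 79 × 16, A = 1 264 mm², y = 8 mm, Ī = 26 965 mm⁴.
Centroid: ȳ = ΣA·y / ΣA = 41.395 mm.
Transfer each piece to the horizontal axis through the centroid using Ī + A·d² with d = y − 41.395:
  vertical leg: d = 21.105 mm → contributes +3 495 042 mm⁴
  horizontal leg (remainder): d = -33.395 mm → contributes +1 436 578 mm⁴
Total I = 4 931 620 mm⁴.

I_x ≈ 4.93 × 10⁶ mm⁴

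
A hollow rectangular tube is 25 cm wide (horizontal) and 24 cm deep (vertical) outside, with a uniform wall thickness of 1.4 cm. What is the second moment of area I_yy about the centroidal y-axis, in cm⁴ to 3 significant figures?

I_yy ≈ 1.19 × 10⁴ cm⁴

Treat the section as a set of non-overlapping primitives; coordinates are from the bounding-box lower-left.
Outer rectangle: 25 × 24, A = 600 cm², x = 12.5 cm, Ī = 31 250 cm⁴.
Inner void (subtracted): 22.2 × 21.2, A = 470.64 cm², x = 12.5 cm, Ī = 19 329 cm⁴.
By symmetry the centroid is at mid-width, x̄ = 12.5 cm.
All pieces are centred on the centroidal y-axis, so I = ΣĪ (holes subtracted) = 11 921 cm⁴.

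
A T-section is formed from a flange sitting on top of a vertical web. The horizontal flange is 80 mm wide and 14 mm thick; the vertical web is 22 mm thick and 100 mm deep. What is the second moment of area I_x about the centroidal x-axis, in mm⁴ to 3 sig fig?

I_x ≈ 4.26 × 10⁶ mm⁴

Break the section into simple shapes (no overlaps), measuring from the bottom-left corner of the bounding box.
Flange: 80 × 14, A = 1 120 mm², y = 107 mm, Ī = 18 293 mm⁴.
Web: 22 × 100, A = 2 200 mm², y = 50 mm, Ī = 1 833 333 mm⁴.
Centroid: ȳ = ΣA·y / ΣA = 69.229 mm.
Transfer each piece to the centroidal x-axis using Ī + A·d² with d = y − 69.229:
  flange: d = 37.771 mm → contributes +1 616 147 mm⁴
  web: d = -19.229 mm → contributes +2 646 786 mm⁴
Total I = 4 262 933 mm⁴.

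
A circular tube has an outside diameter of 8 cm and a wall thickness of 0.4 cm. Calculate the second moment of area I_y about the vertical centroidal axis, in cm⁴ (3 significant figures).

Decompose the section into non-overlapping parts with the origin at the bottom-left of its bounding rectangle.
Outer circle: ⌀8, A = 50.265 cm², x = 4 cm, Ī = 201.06 cm⁴.
Bore (subtracted): ⌀7.2, A = 40.715 cm², x = 4 cm, Ī = 131.92 cm⁴.
By symmetry the centroid is at mid-width, x̄ = 4 cm.
All pieces are centred on the vertical centroidal axis, so I = ΣĪ (holes subtracted) = 69.145 cm⁴.

I_y ≈ 69.1 cm⁴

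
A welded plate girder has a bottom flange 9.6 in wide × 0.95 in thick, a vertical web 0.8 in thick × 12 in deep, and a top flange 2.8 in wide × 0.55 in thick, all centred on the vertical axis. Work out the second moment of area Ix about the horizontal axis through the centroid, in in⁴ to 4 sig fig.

Break the section into simple shapes (no overlaps), measuring from the bottom-left corner of the bounding box.
Bottom plate: 9.6 × 0.95, A = 9.12 in², y = 0.475 in, Ī = 0.6859 in⁴.
Web plate: 0.8 × 12, A = 9.6 in², y = 6.95 in, Ī = 115.2 in⁴.
Top plate: 2.8 × 0.55, A = 1.54 in², y = 13.225 in, Ī = 0.0388208 in⁴.
Centroid: ȳ = ΣA·y / ΣA = 4.51227 in.
Transfer each piece to the horizontal axis through the centroid using Ī + A·d² with d = y − 4.51227:
  bottom plate: d = -4.03727 in → contributes +149.337 in⁴
  web plate: d = 2.43773 in → contributes +172.248 in⁴
  top plate: d = 8.71273 in → contributes +116.943 in⁴
Total I = 438.529 in⁴.

Ix ≈ 438.5 in⁴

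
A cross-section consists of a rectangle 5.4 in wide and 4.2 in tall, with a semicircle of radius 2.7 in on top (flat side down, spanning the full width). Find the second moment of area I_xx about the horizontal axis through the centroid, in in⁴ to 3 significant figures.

Split into non-overlapping primitives; take the origin at the lower-left of the bounding box.
Rectangular body: 5.4 × 4.2, A = 22.68 in², y = 2.1 in, Ī = 33.34 in⁴.
Semicircular cap: semicircle r = 2.7, A = 11.451 in², y = 5.3459 in, Ī = 5.8329 in⁴.
Centroid: ȳ = ΣA·y / ΣA = 3.189 in.
Transfer each piece to the horizontal axis through the centroid using Ī + A·d² with d = y − 3.189:
  rectangular body: d = -1.089 in → contributes +60.237 in⁴
  semicircular cap: d = 2.1569 in → contributes +59.106 in⁴
Total I = 119.34 in⁴.

I_xx ≈ 119 in⁴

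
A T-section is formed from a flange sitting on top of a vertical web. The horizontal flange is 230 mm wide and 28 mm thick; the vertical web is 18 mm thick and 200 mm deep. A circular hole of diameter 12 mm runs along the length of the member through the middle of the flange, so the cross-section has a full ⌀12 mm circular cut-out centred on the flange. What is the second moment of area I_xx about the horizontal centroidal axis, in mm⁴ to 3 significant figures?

I_xx ≈ 4.22 × 10⁷ mm⁴

Split into non-overlapping primitives; take the origin at the lower-left of the bounding box.
Flange: 230 × 28, A = 6 440 mm², y = 214 mm, Ī = 420 747 mm⁴.
Web: 18 × 200, A = 3 600 mm², y = 100 mm, Ī = 12 000 000 mm⁴.
Hole (subtracted): ⌀12, A = 113.1 mm², y = 214 mm, Ī = 1017.9 mm⁴.
Centroid: ȳ = ΣA·y / ΣA = 172.66 mm.
Transfer each piece to the horizontal centroidal axis using Ī + A·d² with d = y − 172.66:
  flange: d = 41.342 mm → contributes +11 427 850 mm⁴
  web: d = -72.658 mm → contributes +31 004 961 mm⁴
  hole: d = 41.342 mm → contributes −194 321 mm⁴
Total I = 42 238 490 mm⁴.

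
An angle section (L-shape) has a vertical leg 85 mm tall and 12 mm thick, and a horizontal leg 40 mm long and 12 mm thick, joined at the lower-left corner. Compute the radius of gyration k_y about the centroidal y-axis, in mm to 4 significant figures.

Break the section into simple shapes (no overlaps), measuring from the bottom-left corner of the bounding box.
Vertical leg: 12 × 85, A = 1 020 mm², x = 6 mm, Ī = 12 240 mm⁴.
Horizontal leg (remainder): 28 × 12, A = 336 mm², x = 26 mm, Ī = 21 952 mm⁴.
Centroid: x̄ = ΣA·x / ΣA = 10.9558 mm.
Transfer each piece to the centroidal y-axis using Ī + A·d² with d = x − 10.9558:
  vertical leg: d = -4.95575 mm → contributes +37290.7 mm⁴
  horizontal leg (remainder): d = 15.0442 mm → contributes +97998.7 mm⁴
Total I = 135 289 mm⁴.
Radius of gyration: k = √(I/A) = √(135 289 / 1 356) = 9.98854 mm.

k_y ≈ 9.989 mm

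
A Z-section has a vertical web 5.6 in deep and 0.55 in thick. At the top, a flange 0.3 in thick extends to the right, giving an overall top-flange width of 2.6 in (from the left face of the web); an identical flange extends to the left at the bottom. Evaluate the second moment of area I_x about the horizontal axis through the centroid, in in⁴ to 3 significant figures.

I_x ≈ 16.7 in⁴

Decompose the section into non-overlapping parts with the origin at the bottom-left of its bounding rectangle.
Web: 0.55 × 5.6, A = 3.08 in², y = 2.8 in, Ī = 8.0491 in⁴.
Top flange (beyond web): 2.05 × 0.3, A = 0.615 in², y = 5.45 in, Ī = 0.0046125 in⁴.
Bottom flange (beyond web): 2.05 × 0.3, A = 0.615 in², y = 0.15 in, Ī = 0.0046125 in⁴.
Centroid: ȳ = ΣA·y / ΣA = 2.8 in.
Transfer each piece to the horizontal axis through the centroid using Ī + A·d² with d = y − 2.8:
  web: d = 0 in → contributes +8.0491 in⁴
  top flange (beyond web): d = 2.65 in → contributes +4.3235 in⁴
  bottom flange (beyond web): d = -2.65 in → contributes +4.3235 in⁴
Total I = 16.696 in⁴.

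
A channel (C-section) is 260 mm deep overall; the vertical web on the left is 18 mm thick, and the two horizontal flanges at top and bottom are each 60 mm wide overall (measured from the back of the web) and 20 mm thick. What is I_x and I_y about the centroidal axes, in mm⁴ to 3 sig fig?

Split into non-overlapping primitives; take the origin at the lower-left of the bounding box.
Web: 18 × 260, A = 4 680 mm², y = 130 mm, Ī = 26 364 000 mm⁴.
Top flange (beyond web): 42 × 20, A = 840 mm², y = 250 mm, Ī = 28 000 mm⁴.
Bottom flange (beyond web): 42 × 20, A = 840 mm², y = 10 mm, Ī = 28 000 mm⁴.
By symmetry the centroid is at mid-height, ȳ = 130 mm.
Transfer each piece to the centroidal x-axis using Ī + A·d² with d = y − 130:
  web: d = 0 mm → contributes +26 364 000 mm⁴
  top flange (beyond web): d = 120 mm → contributes +12 124 000 mm⁴
  bottom flange (beyond web): d = -120 mm → contributes +12 124 000 mm⁴
Total I = 50 612 000 mm⁴.
For the y-axis: x̄ = 16.925 mm.
Repeating about the centroidal y-axis gives I_y = 1 485 924 mm⁴.

I_x ≈ 5.06 × 10⁷ mm⁴, I_y ≈ 1.49 × 10⁶ mm⁴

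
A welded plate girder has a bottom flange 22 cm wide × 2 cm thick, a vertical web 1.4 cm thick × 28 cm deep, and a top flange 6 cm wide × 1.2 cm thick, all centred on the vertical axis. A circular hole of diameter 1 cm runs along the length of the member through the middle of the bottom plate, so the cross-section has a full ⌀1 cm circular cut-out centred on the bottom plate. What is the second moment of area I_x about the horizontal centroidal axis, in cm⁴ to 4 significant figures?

I_x ≈ 1.054 × 10⁴ cm⁴

Split into non-overlapping primitives; take the origin at the lower-left of the bounding box.
Bottom plate: 22 × 2, A = 44 cm², y = 1 cm, Ī = 14.6667 cm⁴.
Web plate: 1.4 × 28, A = 39.2 cm², y = 16 cm, Ī = 2561.07 cm⁴.
Top plate: 6 × 1.2, A = 7.2 cm², y = 30.6 cm, Ī = 0.864 cm⁴.
Hole (subtracted): ⌀1, A = 0.785398 cm², y = 1 cm, Ī = 0.0490874 cm⁴.
Centroid: ȳ = ΣA·y / ΣA = 9.93961 cm.
Transfer each piece to the horizontal centroidal axis using Ī + A·d² with d = y − 9.93961:
  bottom plate: d = -8.93961 cm → contributes +3 531 cm⁴
  web plate: d = 6.06039 cm → contributes +4000.81 cm⁴
  top plate: d = 20.6604 cm → contributes +3074.19 cm⁴
  hole: d = -8.93961 cm → contributes −62.8155 cm⁴
Total I = 10543.2 cm⁴.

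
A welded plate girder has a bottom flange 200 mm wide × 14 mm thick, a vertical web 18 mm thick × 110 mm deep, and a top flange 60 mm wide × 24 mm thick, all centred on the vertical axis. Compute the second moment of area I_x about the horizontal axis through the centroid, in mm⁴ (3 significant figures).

I_x ≈ 1.84 × 10⁷ mm⁴

Split into non-overlapping primitives; take the origin at the lower-left of the bounding box.
Bottom plate: 200 × 14, A = 2 800 mm², y = 7 mm, Ī = 45 733 mm⁴.
Web plate: 18 × 110, A = 1 980 mm², y = 69 mm, Ī = 1 996 500 mm⁴.
Top plate: 60 × 24, A = 1 440 mm², y = 136 mm, Ī = 69 120 mm⁴.
Centroid: ȳ = ΣA·y / ΣA = 56.601 mm.
Transfer each piece to the horizontal axis through the centroid using Ī + A·d² with d = y − 56.601:
  bottom plate: d = -49.601 mm → contributes +6 934 539 mm⁴
  web plate: d = 12.399 mm → contributes +2 300 882 mm⁴
  top plate: d = 79.399 mm → contributes +9 147 104 mm⁴
Total I = 18 382 525 mm⁴.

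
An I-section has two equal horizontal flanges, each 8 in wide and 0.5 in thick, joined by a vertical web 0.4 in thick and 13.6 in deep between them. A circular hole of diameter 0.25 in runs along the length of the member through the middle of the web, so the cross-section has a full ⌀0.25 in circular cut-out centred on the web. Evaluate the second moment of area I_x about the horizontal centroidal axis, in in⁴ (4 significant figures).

Split into non-overlapping primitives; take the origin at the lower-left of the bounding box.
Bottom flange: 8 × 0.5, A = 4 in², y = 0.25 in, Ī = 0.0833333 in⁴.
Web: 0.4 × 13.6, A = 5.44 in², y = 7.3 in, Ī = 83.8485 in⁴.
Top flange: 8 × 0.5, A = 4 in², y = 14.35 in, Ī = 0.0833333 in⁴.
Hole (subtracted): ⌀0.25, A = 0.0490874 in², y = 7.3 in, Ī = 0.000191748 in⁴.
By symmetry the centroid is at mid-height, ȳ = 7.3 in.
Transfer each piece to the horizontal centroidal axis using Ī + A·d² with d = y − 7.3:
  bottom flange: d = -7.05 in → contributes +198.893 in⁴
  web: d = 0 in → contributes +83.8485 in⁴
  top flange: d = 7.05 in → contributes +198.893 in⁴
  hole: d = 0 in → contributes −0.000191748 in⁴
Total I = 481.635 in⁴.

I_x ≈ 481.6 in⁴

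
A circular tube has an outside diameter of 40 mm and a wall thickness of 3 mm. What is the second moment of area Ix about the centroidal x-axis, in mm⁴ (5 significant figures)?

Treat the section as a set of non-overlapping primitives; coordinates are from the bounding-box lower-left.
Outer circle: ⌀40, A = 1256.637 mm², y = 20 mm, Ī = 125663.7 mm⁴.
Bore (subtracted): ⌀34, A = 907.9203 mm², y = 20 mm, Ī = 65597.24 mm⁴.
By symmetry the centroid is at mid-height, ȳ = 20 mm.
All pieces are centred on the centroidal x-axis, so I = ΣĪ (holes subtracted) = 60066.47 mm⁴.

Ix ≈ 6.0066 × 10⁴ mm⁴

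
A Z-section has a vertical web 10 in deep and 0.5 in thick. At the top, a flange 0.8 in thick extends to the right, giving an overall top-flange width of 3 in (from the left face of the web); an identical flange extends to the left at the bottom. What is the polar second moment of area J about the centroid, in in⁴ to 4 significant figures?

J ≈ 137.7 in⁴

Treat the section as a set of non-overlapping primitives; coordinates are from the bounding-box lower-left.
Web: 0.5 × 10, A = 5 in², y = 5 in, Ī = 41.6667 in⁴.
Top flange (beyond web): 2.5 × 0.8, A = 2 in², y = 9.6 in, Ī = 0.106667 in⁴.
Bottom flange (beyond web): 2.5 × 0.8, A = 2 in², y = 0.4 in, Ī = 0.106667 in⁴.
Centroid: ȳ = ΣA·y / ΣA = 5 in.
Transfer each piece to the centroidal x-axis using Ī + A·d² with d = y − 5:
  web: d = 0 in → contributes +41.6667 in⁴
  top flange (beyond web): d = 4.6 in → contributes +42.4267 in⁴
  bottom flange (beyond web): d = -4.6 in → contributes +42.4267 in⁴
Total I = 126.52 in⁴.
For the y-axis: x̄ = 2.75 in.
Repeating about the centroidal y-axis gives I_y = 11.1875 in⁴.
Polar second moment: J = I_x + I_y = 137.708 in⁴.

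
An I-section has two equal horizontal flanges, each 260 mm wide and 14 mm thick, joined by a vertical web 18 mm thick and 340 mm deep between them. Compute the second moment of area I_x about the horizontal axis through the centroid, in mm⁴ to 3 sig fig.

Break the section into simple shapes (no overlaps), measuring from the bottom-left corner of the bounding box.
Bottom flange: 260 × 14, A = 3 640 mm², y = 7 mm, Ī = 59 453 mm⁴.
Web: 18 × 340, A = 6 120 mm², y = 184 mm, Ī = 58 956 000 mm⁴.
Top flange: 260 × 14, A = 3 640 mm², y = 361 mm, Ī = 59 453 mm⁴.
By symmetry the centroid is at mid-height, ȳ = 184 mm.
Transfer each piece to the horizontal axis through the centroid using Ī + A·d² with d = y − 184:
  bottom flange: d = -177 mm → contributes +114 097 013 mm⁴
  web: d = 0 mm → contributes +58 956 000 mm⁴
  top flange: d = 177 mm → contributes +114 097 013 mm⁴
Total I = 287 150 027 mm⁴.

I_x ≈ 2.87 × 10⁸ mm⁴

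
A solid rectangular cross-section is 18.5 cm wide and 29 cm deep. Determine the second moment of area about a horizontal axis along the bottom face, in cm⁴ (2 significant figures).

The section: 18.5 × 29, A = 536.5 cm², y = 14.5 cm, Ī = 37 600 cm⁴.
Transfer it to the bottom edge using Ī + A·d² with d = y − 0:
  the section: d = 14.5 cm → contributes +150 399 cm⁴
Total I = 150 399 cm⁴.

I_base ≈ 1.5 × 10⁵ cm⁴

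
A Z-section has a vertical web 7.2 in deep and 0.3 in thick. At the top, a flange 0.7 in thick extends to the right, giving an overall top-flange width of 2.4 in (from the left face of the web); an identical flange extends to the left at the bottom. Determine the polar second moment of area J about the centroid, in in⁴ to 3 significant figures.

J ≈ 45.8 in⁴

Break the section into simple shapes (no overlaps), measuring from the bottom-left corner of the bounding box.
Web: 0.3 × 7.2, A = 2.16 in², y = 3.6 in, Ī = 9.3312 in⁴.
Top flange (beyond web): 2.1 × 0.7, A = 1.47 in², y = 6.85 in, Ī = 0.060025 in⁴.
Bottom flange (beyond web): 2.1 × 0.7, A = 1.47 in², y = 0.35 in, Ī = 0.060025 in⁴.
Centroid: ȳ = ΣA·y / ΣA = 3.6 in.
Transfer each piece to the centroidal x-axis using Ī + A·d² with d = y − 3.6:
  web: d = 0 in → contributes +9.3312 in⁴
  top flange (beyond web): d = 3.25 in → contributes +15.587 in⁴
  bottom flange (beyond web): d = -3.25 in → contributes +15.587 in⁴
Total I = 40.505 in⁴.
For the y-axis: x̄ = 2.25 in.
Repeating about the centroidal y-axis gives I_y = 5.3303 in⁴.
Polar second moment: J = I_x + I_y = 45.835 in⁴.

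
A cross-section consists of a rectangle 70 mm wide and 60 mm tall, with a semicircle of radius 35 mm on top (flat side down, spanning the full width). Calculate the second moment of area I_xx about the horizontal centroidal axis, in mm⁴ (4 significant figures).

Split into non-overlapping primitives; take the origin at the lower-left of the bounding box.
Rectangular body: 70 × 60, A = 4 200 mm², y = 30 mm, Ī = 1 260 000 mm⁴.
Semicircular cap: semicircle r = 35, A = 1924.23 mm², y = 74.8545 mm, Ī = 164 704 mm⁴.
Centroid: ȳ = ΣA·y / ΣA = 44.0932 mm.
Transfer each piece to the horizontal centroidal axis using Ī + A·d² with d = y − 44.0932:
  rectangular body: d = -14.0932 mm → contributes +2 094 200 mm⁴
  semicircular cap: d = 30.7612 mm → contributes +1 985 509 mm⁴
Total I = 4 079 709 mm⁴.

I_xx ≈ 4.080 × 10⁶ mm⁴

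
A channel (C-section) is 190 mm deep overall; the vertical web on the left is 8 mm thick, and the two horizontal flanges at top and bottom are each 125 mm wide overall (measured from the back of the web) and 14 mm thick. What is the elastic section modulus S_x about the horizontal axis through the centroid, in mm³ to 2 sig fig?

Decompose the section into non-overlapping parts with the origin at the bottom-left of its bounding rectangle.
Web: 8 × 190, A = 1 520 mm², y = 95 mm, Ī = 4 572 667 mm⁴.
Top flange (beyond web): 117 × 14, A = 1 638 mm², y = 183 mm, Ī = 26 754 mm⁴.
Bottom flange (beyond web): 117 × 14, A = 1 638 mm², y = 7 mm, Ī = 26 754 mm⁴.
By symmetry the centroid is at mid-height, ȳ = 95 mm.
Transfer each piece to the horizontal axis through the centroid using Ī + A·d² with d = y − 95:
  web: d = 0 mm → contributes +4 572 667 mm⁴
  top flange (beyond web): d = 88 mm → contributes +12 711 426 mm⁴
  bottom flange (beyond web): d = -88 mm → contributes +12 711 426 mm⁴
Total I = 29 995 519 mm⁴.
Extreme fibre distance c = 95 mm; S = I/c = 315 742 mm³.

S_x ≈ 3.2 × 10⁵ mm³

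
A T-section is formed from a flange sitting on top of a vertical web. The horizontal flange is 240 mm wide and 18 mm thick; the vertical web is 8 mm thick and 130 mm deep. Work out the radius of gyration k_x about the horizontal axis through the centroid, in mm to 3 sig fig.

Break the section into simple shapes (no overlaps), measuring from the bottom-left corner of the bounding box.
Flange: 240 × 18, A = 4 320 mm², y = 139 mm, Ī = 116 640 mm⁴.
Web: 8 × 130, A = 1 040 mm², y = 65 mm, Ī = 1 464 667 mm⁴.
Centroid: ȳ = ΣA·y / ΣA = 124.64 mm.
Transfer each piece to the horizontal axis through the centroid using Ī + A·d² with d = y − 124.64:
  flange: d = 14.358 mm → contributes +1 007 243 mm⁴
  web: d = -59.642 mm → contributes +5 164 096 mm⁴
Total I = 6 171 339 mm⁴.
Radius of gyration: k = √(I/A) = √(6 171 339 / 5 360) = 33.932 mm.

k_x ≈ 33.9 mm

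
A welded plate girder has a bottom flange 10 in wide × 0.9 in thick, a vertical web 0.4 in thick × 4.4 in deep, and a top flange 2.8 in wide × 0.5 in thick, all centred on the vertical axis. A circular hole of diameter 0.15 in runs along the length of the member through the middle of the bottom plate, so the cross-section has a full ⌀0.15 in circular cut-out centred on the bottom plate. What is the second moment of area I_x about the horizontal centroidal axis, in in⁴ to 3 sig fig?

I_x ≈ 40.8 in⁴

Split into non-overlapping primitives; take the origin at the lower-left of the bounding box.
Bottom plate: 10 × 0.9, A = 9 in², y = 0.45 in, Ī = 0.6075 in⁴.
Web plate: 0.4 × 4.4, A = 1.76 in², y = 3.1 in, Ī = 2.8395 in⁴.
Top plate: 2.8 × 0.5, A = 1.4 in², y = 5.55 in, Ī = 0.029167 in⁴.
Hole (subtracted): ⌀0.15, A = 0.017671 in², y = 0.45 in, Ī = 0.00002485 in⁴.
Centroid: ȳ = ΣA·y / ΣA = 1.4221 in.
Transfer each piece to the horizontal centroidal axis using Ī + A·d² with d = y − 1.4221:
  bottom plate: d = -0.97214 in → contributes +9.1129 in⁴
  web plate: d = 1.6779 in → contributes +7.7943 in⁴
  top plate: d = 4.1279 in → contributes +23.884 in⁴
  hole: d = -0.97214 in → contributes −0.016725 in⁴
Total I = 40.775 in⁴.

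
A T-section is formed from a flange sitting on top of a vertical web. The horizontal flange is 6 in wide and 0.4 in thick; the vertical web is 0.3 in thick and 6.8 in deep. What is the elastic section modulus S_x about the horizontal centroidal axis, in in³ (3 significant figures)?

Decompose the section into non-overlapping parts with the origin at the bottom-left of its bounding rectangle.
Flange: 6 × 0.4, A = 2.4 in², y = 7 in, Ī = 0.032 in⁴.
Web: 0.3 × 6.8, A = 2.04 in², y = 3.4 in, Ī = 7.8608 in⁴.
Centroid: ȳ = ΣA·y / ΣA = 5.3459 in.
Transfer each piece to the horizontal centroidal axis using Ī + A·d² with d = y − 5.3459:
  flange: d = 1.6541 in → contributes +6.5981 in⁴
  web: d = -1.9459 in → contributes +15.586 in⁴
Total I = 22.184 in⁴.
Extreme fibre distance c = 5.3459 in; S = I/c = 4.1497 in³.

S_x ≈ 4.15 in³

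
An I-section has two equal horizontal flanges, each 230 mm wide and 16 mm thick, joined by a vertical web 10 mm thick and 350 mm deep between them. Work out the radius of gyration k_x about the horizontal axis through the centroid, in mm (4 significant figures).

k_x ≈ 161.2 mm

Decompose the section into non-overlapping parts with the origin at the bottom-left of its bounding rectangle.
Bottom flange: 230 × 16, A = 3 680 mm², y = 8 mm, Ī = 78506.7 mm⁴.
Web: 10 × 350, A = 3 500 mm², y = 191 mm, Ī = 35 729 167 mm⁴.
Top flange: 230 × 16, A = 3 680 mm², y = 374 mm, Ī = 78506.7 mm⁴.
By symmetry the centroid is at mid-height, ȳ = 191 mm.
Transfer each piece to the horizontal axis through the centroid using Ī + A·d² with d = y − 191:
  bottom flange: d = -183 mm → contributes +123 318 027 mm⁴
  web: d = 0 mm → contributes +35 729 167 mm⁴
  top flange: d = 183 mm → contributes +123 318 027 mm⁴
Total I = 282 365 220 mm⁴.
Radius of gyration: k = √(I/A) = √(282 365 220 / 10 860) = 161.247 mm.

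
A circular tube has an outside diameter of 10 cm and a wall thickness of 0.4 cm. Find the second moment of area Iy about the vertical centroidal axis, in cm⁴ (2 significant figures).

Treat the section as a set of non-overlapping primitives; coordinates are from the bounding-box lower-left.
Outer circle: ⌀10, A = 78.54 cm², x = 5 cm, Ī = 490.9 cm⁴.
Bore (subtracted): ⌀9.2, A = 66.48 cm², x = 5 cm, Ī = 351.7 cm⁴.
By symmetry the centroid is at mid-width, x̄ = 5 cm.
All pieces are centred on the vertical centroidal axis, so I = ΣĪ (holes subtracted) = 139.2 cm⁴.

Iy ≈ 140 cm⁴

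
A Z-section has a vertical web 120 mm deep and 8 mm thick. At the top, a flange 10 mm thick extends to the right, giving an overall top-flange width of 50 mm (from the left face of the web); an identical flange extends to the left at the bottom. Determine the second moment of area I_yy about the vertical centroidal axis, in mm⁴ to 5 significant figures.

I_yy ≈ 6.5360 × 10⁵ mm⁴

Split into non-overlapping primitives; take the origin at the lower-left of the bounding box.
Web: 8 × 120, A = 960 mm², x = 46 mm, Ī = 5 120 mm⁴.
Top flange (beyond web): 42 × 10, A = 420 mm², x = 71 mm, Ī = 61 740 mm⁴.
Bottom flange (beyond web): 42 × 10, A = 420 mm², x = 21 mm, Ī = 61 740 mm⁴.
Centroid: x̄ = ΣA·x / ΣA = 46 mm.
Transfer each piece to the vertical centroidal axis using Ī + A·d² with d = x − 46:
  web: d = 0 mm → contributes +5 120 mm⁴
  top flange (beyond web): d = 25 mm → contributes +324 240 mm⁴
  bottom flange (beyond web): d = -25 mm → contributes +324 240 mm⁴
Total I = 653 600 mm⁴.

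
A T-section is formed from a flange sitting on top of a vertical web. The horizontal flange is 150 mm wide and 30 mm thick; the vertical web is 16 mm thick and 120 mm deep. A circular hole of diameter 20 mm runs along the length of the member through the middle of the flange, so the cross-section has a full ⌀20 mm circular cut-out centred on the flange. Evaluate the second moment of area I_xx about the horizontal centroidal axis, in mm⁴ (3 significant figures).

I_xx ≈ 1.00 × 10⁷ mm⁴

Decompose the section into non-overlapping parts with the origin at the bottom-left of its bounding rectangle.
Flange: 150 × 30, A = 4 500 mm², y = 135 mm, Ī = 337 500 mm⁴.
Web: 16 × 120, A = 1 920 mm², y = 60 mm, Ī = 2 304 000 mm⁴.
Hole (subtracted): ⌀20, A = 314.16 mm², y = 135 mm, Ī = 7 854 mm⁴.
Centroid: ȳ = ΣA·y / ΣA = 111.42 mm.
Transfer each piece to the horizontal centroidal axis using Ī + A·d² with d = y − 111.42:
  flange: d = 23.584 mm → contributes +2 840 418 mm⁴
  web: d = -51.416 mm → contributes +7 379 726 mm⁴
  hole: d = 23.584 mm → contributes −182 591 mm⁴
Total I = 10 037 554 mm⁴.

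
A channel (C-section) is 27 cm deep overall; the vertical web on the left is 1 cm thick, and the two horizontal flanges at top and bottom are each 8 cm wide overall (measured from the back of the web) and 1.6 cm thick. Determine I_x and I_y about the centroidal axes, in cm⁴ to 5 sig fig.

I_x ≈ 5257.9 cm⁴, I_y ≈ 289.60 cm⁴

Treat the section as a set of non-overlapping primitives; coordinates are from the bounding-box lower-left.
Web: 1 × 27, A = 27 cm², y = 13.5 cm, Ī = 1640.25 cm⁴.
Top flange (beyond web): 7 × 1.6, A = 11.2 cm², y = 26.2 cm, Ī = 2.389333 cm⁴.
Bottom flange (beyond web): 7 × 1.6, A = 11.2 cm², y = 0.8 cm, Ī = 2.389333 cm⁴.
By symmetry the centroid is at mid-height, ȳ = 13.5 cm.
Transfer each piece to the centroidal x-axis using Ī + A·d² with d = y − 13.5:
  web: d = 0 cm → contributes +1640.25 cm⁴
  top flange (beyond web): d = 12.7 cm → contributes +1808.837 cm⁴
  bottom flange (beyond web): d = -12.7 cm → contributes +1808.837 cm⁴
Total I = 5257.925 cm⁴.
For the y-axis: x̄ = 2.313765 cm.
Repeating about the centroidal y-axis gives I_y = 289.6033 cm⁴.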